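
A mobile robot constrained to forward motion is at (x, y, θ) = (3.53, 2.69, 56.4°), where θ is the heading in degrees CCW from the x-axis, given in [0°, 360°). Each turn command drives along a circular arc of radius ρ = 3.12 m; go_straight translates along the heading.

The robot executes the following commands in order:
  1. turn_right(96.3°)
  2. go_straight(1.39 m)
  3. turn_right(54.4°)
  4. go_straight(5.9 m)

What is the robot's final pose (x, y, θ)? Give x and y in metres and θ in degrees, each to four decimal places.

set_pose: (x, y, θ) = (3.5300, 2.6900, 56.4000°), ρ = 3.12
turn_right(96.3°): centre at ρ to the right, rotate −96.3° → (8.1300, 3.3570, -39.9000° ≡ 320.1000°)
go_straight(1.39): x += 1.39·cos θ, y += 1.39·sin θ → (9.1964, 2.4654, 320.1000°)
turn_right(54.4°): centre at ρ to the right, rotate −54.4° → (10.3063, -0.1621, 265.7000°)
go_straight(5.9): x += 5.9·cos θ, y += 5.9·sin θ → (9.8639, -6.0455, 265.7000°)

(9.8639, -6.0455, 265.7000°)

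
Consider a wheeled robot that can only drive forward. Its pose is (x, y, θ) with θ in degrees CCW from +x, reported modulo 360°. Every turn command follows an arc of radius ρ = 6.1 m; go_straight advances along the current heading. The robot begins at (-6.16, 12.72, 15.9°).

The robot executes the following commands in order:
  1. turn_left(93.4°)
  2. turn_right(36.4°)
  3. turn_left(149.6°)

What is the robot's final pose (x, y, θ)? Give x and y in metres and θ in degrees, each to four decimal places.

(-12.0986, 30.7036, 222.5000°)

set_pose: (x, y, θ) = (-6.1600, 12.7200, 15.9000°), ρ = 6.1
turn_left(93.4°): centre at ρ to the left, rotate +93.4° → (-2.0740, 20.6028, 109.3000°)
turn_right(36.4°): centre at ρ to the right, rotate −36.4° → (-2.1471, 24.4125, 72.9000°)
turn_left(149.6°): centre at ρ to the left, rotate +149.6° → (-12.0986, 30.7036, 222.5000°)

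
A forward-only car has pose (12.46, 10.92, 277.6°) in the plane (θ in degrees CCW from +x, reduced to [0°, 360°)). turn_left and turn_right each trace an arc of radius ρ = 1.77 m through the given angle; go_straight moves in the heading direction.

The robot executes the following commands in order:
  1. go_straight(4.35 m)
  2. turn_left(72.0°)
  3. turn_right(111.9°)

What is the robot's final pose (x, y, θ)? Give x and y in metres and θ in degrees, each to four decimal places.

(15.6468, 2.4147, 237.7000°)

set_pose: (x, y, θ) = (12.4600, 10.9200, 277.6000°), ρ = 1.77
go_straight(4.35): x += 4.35·cos θ, y += 4.35·sin θ → (13.0353, 6.6082, 277.6000°)
turn_left(72.0°): centre at ρ to the left, rotate +72.0° → (14.4702, 5.1014, 349.6000°)
turn_right(111.9°): centre at ρ to the right, rotate −111.9° → (15.6468, 2.4147, 237.7000°)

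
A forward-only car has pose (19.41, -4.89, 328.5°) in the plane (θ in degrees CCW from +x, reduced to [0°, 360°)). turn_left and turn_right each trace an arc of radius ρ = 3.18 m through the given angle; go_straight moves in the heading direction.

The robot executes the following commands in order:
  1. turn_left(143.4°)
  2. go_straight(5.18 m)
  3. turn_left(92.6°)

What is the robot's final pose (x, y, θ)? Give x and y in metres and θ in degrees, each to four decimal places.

(17.8207, 5.5213, 204.5000°)

set_pose: (x, y, θ) = (19.4100, -4.8900, 328.5000°), ρ = 3.18
turn_left(143.4°): centre at ρ to the left, rotate +143.4° → (24.0221, -0.9925, 471.9000° ≡ 111.9000°)
go_straight(5.18): x += 5.18·cos θ, y += 5.18·sin θ → (22.0900, 3.8137, 111.9000°)
turn_left(92.6°): centre at ρ to the left, rotate +92.6° → (17.8207, 5.5213, 204.5000°)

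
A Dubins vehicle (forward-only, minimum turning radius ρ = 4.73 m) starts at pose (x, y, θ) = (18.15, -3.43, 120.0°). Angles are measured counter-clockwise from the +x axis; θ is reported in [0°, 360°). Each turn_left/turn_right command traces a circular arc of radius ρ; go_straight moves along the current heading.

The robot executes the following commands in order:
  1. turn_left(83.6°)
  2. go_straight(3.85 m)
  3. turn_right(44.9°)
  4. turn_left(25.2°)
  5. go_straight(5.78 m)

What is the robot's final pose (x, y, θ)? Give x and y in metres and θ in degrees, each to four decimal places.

set_pose: (x, y, θ) = (18.1500, -3.4300, 120.0000°), ρ = 4.73
turn_left(83.6°): centre at ρ to the left, rotate +83.6° → (12.1600, -1.4606, 203.6000°)
go_straight(3.85): x += 3.85·cos θ, y += 3.85·sin θ → (8.6321, -3.0019, 203.6000°)
turn_right(44.9°): centre at ρ to the right, rotate −44.9° → (5.0202, -3.0745, 158.7000°)
turn_left(25.2°): centre at ρ to the left, rotate +25.2° → (2.9803, -2.7623, 183.9000°)
go_straight(5.78): x += 5.78·cos θ, y += 5.78·sin θ → (-2.7863, -3.1554, 183.9000°)

(-2.7863, -3.1554, 183.9000°)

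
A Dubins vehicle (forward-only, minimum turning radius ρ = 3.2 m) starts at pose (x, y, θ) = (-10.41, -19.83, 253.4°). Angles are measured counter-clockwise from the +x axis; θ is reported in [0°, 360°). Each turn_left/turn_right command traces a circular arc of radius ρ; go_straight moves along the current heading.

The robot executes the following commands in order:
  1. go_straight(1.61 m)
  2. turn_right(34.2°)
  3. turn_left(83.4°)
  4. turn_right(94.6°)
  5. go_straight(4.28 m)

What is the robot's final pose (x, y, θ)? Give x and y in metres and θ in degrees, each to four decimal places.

(-17.5600, -33.7012, 208.0000°)

set_pose: (x, y, θ) = (-10.4100, -19.8300, 253.4000°), ρ = 3.2
go_straight(1.61): x += 1.61·cos θ, y += 1.61·sin θ → (-10.8700, -21.3729, 253.4000°)
turn_right(34.2°): centre at ρ to the right, rotate −34.2° → (-11.9141, -22.9385, 219.2000°)
turn_left(83.4°): centre at ρ to the left, rotate +83.4° → (-12.5875, -27.1424, 302.6000°)
turn_right(94.6°): centre at ρ to the right, rotate −94.6° → (-13.7810, -31.6919, 208.0000°)
go_straight(4.28): x += 4.28·cos θ, y += 4.28·sin θ → (-17.5600, -33.7012, 208.0000°)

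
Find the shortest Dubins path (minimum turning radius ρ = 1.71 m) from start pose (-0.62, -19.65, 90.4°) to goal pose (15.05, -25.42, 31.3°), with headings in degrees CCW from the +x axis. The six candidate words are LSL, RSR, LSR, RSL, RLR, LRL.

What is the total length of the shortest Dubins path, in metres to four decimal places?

Let ψ = atan2(Δy, Δx) = atan2(-5.77, 15.67) = -20.2147° be the start→goal bearing.
Normalize: d = |goal − start| / ρ = 16.698557/1.71 = 9.765238, α = (θ_start − ψ) mod 360° = 110.6147° = 1.930591 rad, β = (θ_goal − ψ) mod 360° = 51.5147° = 0.899101 rad.
Common terms: sin α = 0.935969, cos α = -0.352082, sin β = 0.782768, cos β = 0.622314, cos(α−β) = 0.513541, d² = 95.359871. Work in radians in the unit-radius frame; every candidate has L = ρ·(t + p + q).
LSL: p² = 2 + d² − 2cos(α−β) + 2d(sin α − sin β) = 99.324888; p = √p² = 9.966187; φ = atan2(cos β − cos α, d + sin α − sin β) = 0.097927 rad; t = (φ − α) mod 2π = 4.450521 rad, q = (β − φ) mod 2π = 0.801174 rad → L = 1.71·(4.450521 + 9.966187 + 0.801174) = 1.71·15.217883 = 26.022580 m
RSR: p² = 2 + d² − 2cos(α−β) + 2d(sin β − sin α) = 93.340690; p = √p² = 9.661299; φ = atan2(cos α − cos β, d − sin α + sin β) = -0.101027 rad; t = (α − φ) mod 2π = 2.031618 rad, q = (φ − β) mod 2π = 5.283057 rad → L = 1.71·(2.031618 + 9.661299 + 5.283057) = 1.71·16.975973 = 29.028915 m
LSR: p² = d² − 2 + 2cos(α−β) + 2d(sin α + sin β) = 127.954706; p = √p² = 11.311707; φ = atan2(−cos α − cos β, d + sin α + sin β) − atan2(−2, p) = 0.151472 rad; t = (φ − α) mod 2π = 4.504067 rad, q = (φ − β) mod 2π = 5.535557 rad → L = 1.71·(4.504067 + 11.311707 + 5.535557) = 1.71·21.351331 = 36.510775 m
RSL: p² = d² − 2 + 2cos(α−β) − 2d(sin α + sin β) = 60.819202; p = √p² = 7.798667; φ = atan2(cos α + cos β, d − sin α − sin β) − atan2(2, p) = -0.217473 rad; t = (α − φ) mod 2π = 2.148063 rad, q = (β − φ) mod 2π = 1.116574 rad → L = 1.71·(2.148063 + 7.798667 + 1.116574) = 1.71·11.063303 = 18.918249 m
RLR: c = (6 − d² + 2cos(α−β) + 2d(sin α − sin β))/8 = -10.667586, |c| > 1 → infeasible
LRL: c = (6 − d² + 2cos(α−β) − 2d(sin α − sin β))/8 = -11.415611, |c| > 1 → infeasible
Shortest: RSL with L = 18.918249 m ≈ 18.9182 m

18.9182 m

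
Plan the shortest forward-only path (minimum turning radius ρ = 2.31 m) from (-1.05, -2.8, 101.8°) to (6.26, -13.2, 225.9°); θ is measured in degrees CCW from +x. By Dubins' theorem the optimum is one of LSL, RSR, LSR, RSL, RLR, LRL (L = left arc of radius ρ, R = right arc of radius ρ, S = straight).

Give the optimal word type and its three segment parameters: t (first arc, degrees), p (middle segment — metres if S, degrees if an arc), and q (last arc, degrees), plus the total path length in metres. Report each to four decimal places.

RSR: t = 171.7027°, p = 9.8655 m, q = 64.1973°, L = 19.3763 m

Let ψ = atan2(Δy, Δx) = atan2(-10.40, 7.31) = -54.8972° be the start→goal bearing.
Normalize: d = |goal − start| / ρ = 12.712045/2.31 = 5.503050, α = (θ_start − ψ) mod 360° = 156.6972° = 2.734882 rad, β = (θ_goal − ψ) mod 360° = 280.7972° = 4.900836 rad.
Common terms: sin α = 0.395590, cos α = -0.918427, sin β = -0.982296, cos β = 0.187333, cos(α−β) = -0.560639, d² = 30.283559. Work in radians in the unit-radius frame; every candidate has L = ρ·(t + p + q).
LSL: p² = 2 + d² − 2cos(α−β) + 2d(sin α − sin β) = 48.569996; p = √p² = 6.969218; φ = atan2(cos β − cos α, d + sin α − sin β) = 0.159337 rad; t = (φ − α) mod 2π = 3.707640 rad, q = (β − φ) mod 2π = 4.741499 rad → L = 2.31·(3.707640 + 6.969218 + 4.741499) = 2.31·15.418357 = 35.616404 m
RSR: p² = 2 + d² − 2cos(α−β) + 2d(sin β − sin α) = 18.239679; p = √p² = 4.270794; φ = atan2(cos α − cos β, d − sin α + sin β) = -0.261896 rad; t = (α − φ) mod 2π = 2.996778 rad, q = (φ − β) mod 2π = 1.120454 rad → L = 2.31·(2.996778 + 4.270794 + 1.120454) = 2.31·8.388025 = 19.376339 m
LSR: p² = d² − 2 + 2cos(α−β) + 2d(sin α + sin β) = 20.704935; p = √p² = 4.550268; φ = atan2(−cos α − cos β, d + sin α + sin β) − atan2(−2, p) = 0.561742 rad; t = (φ − α) mod 2π = 4.110045 rad, q = (φ − β) mod 2π = 1.944091 rad → L = 2.31·(4.110045 + 4.550268 + 1.944091) = 2.31·10.604404 = 24.496173 m
RSL: p² = d² − 2 + 2cos(α−β) − 2d(sin α + sin β) = 33.619627; p = √p² = 5.798243; φ = atan2(cos α + cos β, d − sin α − sin β) − atan2(2, p) = -0.451634 rad; t = (α − φ) mod 2π = 3.186516 rad, q = (β − φ) mod 2π = 5.352470 rad → L = 2.31·(3.186516 + 5.798243 + 5.352470) = 2.31·14.337229 = 33.119000 m
RLR: c = (6 − d² + 2cos(α−β) + 2d(sin α − sin β))/8 = -1.279960, |c| > 1 → infeasible
LRL: c = (6 − d² + 2cos(α−β) − 2d(sin α − sin β))/8 = -5.071249, |c| > 1 → infeasible
Shortest: RSR with L = 19.376339 m ≈ 19.3763 m
Convert RSR to answer units (arcs ×180/π): t = 2.996778·180/π = 171.7027°, p = ρ·p = 2.31·4.270794 = 9.8655 m, q = 1.120454·180/π = 64.1973°, L = 19.3763 m.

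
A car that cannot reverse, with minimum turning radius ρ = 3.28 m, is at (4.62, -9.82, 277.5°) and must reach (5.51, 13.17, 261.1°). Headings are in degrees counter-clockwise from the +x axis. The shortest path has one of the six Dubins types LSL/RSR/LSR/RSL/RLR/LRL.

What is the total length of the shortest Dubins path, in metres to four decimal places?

41.7419 m

Let ψ = atan2(Δy, Δx) = atan2(22.99, 0.89) = 87.7830° be the start→goal bearing.
Normalize: d = |goal − start| / ρ = 23.007221/3.28 = 7.014397, α = (θ_start − ψ) mod 360° = 189.7170° = 3.311186 rad, β = (θ_goal − ψ) mod 360° = 173.3170° = 3.024952 rad.
Common terms: sin α = -0.168781, cos α = -0.985654, sin β = 0.116377, cos β = -0.993205, cos(α−β) = 0.959314, d² = 49.201759. Work in radians in the unit-radius frame; every candidate has L = ρ·(t + p + q).
LSL: p² = 2 + d² − 2cos(α−β) + 2d(sin α − sin β) = 45.282710; p = √p² = 6.729243; φ = atan2(cos β − cos α, d + sin α − sin β) = -0.001122 rad; t = (φ − α) mod 2π = 2.970878 rad, q = (β − φ) mod 2π = 3.026074 rad → L = 3.28·(2.970878 + 6.729243 + 3.026074) = 3.28·12.726194 = 41.741917 m
RSR: p² = 2 + d² − 2cos(α−β) + 2d(sin β − sin α) = 53.283552; p = √p² = 7.299558; φ = atan2(cos α − cos β, d − sin α + sin β) = 0.001035 rad; t = (α − φ) mod 2π = 3.310151 rad, q = (φ − β) mod 2π = 3.259268 rad → L = 3.28·(3.310151 + 7.299558 + 3.259268) = 3.28·13.868978 = 45.490247 m
LSR: p² = d² − 2 + 2cos(α−β) + 2d(sin α + sin β) = 48.385219; p = √p² = 6.955948; φ = atan2(−cos α − cos β, d + sin α + sin β) − atan2(−2, p) = 0.556905 rad; t = (φ − α) mod 2π = 3.528905 rad, q = (φ − β) mod 2π = 3.815139 rad → L = 3.28·(3.528905 + 6.955948 + 3.815139) = 3.28·14.299993 = 46.903977 m
RSL: p² = d² − 2 + 2cos(α−β) − 2d(sin α + sin β) = 49.855555; p = √p² = 7.060847; φ = atan2(cos α + cos β, d − sin α − sin β) − atan2(2, p) = -0.549051 rad; t = (α − φ) mod 2π = 3.860236 rad, q = (β − φ) mod 2π = 3.574002 rad → L = 3.28·(3.860236 + 7.060847 + 3.574002) = 3.28·14.495085 = 47.543880 m
RLR: c = (6 − d² + 2cos(α−β) + 2d(sin α − sin β))/8 = -5.660444, |c| > 1 → infeasible
LRL: c = (6 − d² + 2cos(α−β) − 2d(sin α − sin β))/8 = -4.660339, |c| > 1 → infeasible
Shortest: LSL with L = 41.741917 m ≈ 41.7419 m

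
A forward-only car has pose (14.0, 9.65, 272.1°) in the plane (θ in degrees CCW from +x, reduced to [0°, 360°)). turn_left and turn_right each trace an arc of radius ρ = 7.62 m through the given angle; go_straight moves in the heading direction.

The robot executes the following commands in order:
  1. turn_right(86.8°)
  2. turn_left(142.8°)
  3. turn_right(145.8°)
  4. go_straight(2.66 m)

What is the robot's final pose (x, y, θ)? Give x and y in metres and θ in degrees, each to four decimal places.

(-2.6126, -26.4630, 182.3000°)

set_pose: (x, y, θ) = (14.0000, 9.6500, 272.1000°), ρ = 7.62
turn_right(86.8°): centre at ρ to the right, rotate −86.8° → (7.0890, 1.7834, 185.3000°)
turn_left(142.8°): centre at ρ to the left, rotate +142.8° → (3.7661, -12.2732, 328.1000°)
turn_right(145.8°): centre at ρ to the right, rotate −145.8° → (0.0452, -26.3563, 182.3000°)
go_straight(2.66): x += 2.66·cos θ, y += 2.66·sin θ → (-2.6126, -26.4630, 182.3000°)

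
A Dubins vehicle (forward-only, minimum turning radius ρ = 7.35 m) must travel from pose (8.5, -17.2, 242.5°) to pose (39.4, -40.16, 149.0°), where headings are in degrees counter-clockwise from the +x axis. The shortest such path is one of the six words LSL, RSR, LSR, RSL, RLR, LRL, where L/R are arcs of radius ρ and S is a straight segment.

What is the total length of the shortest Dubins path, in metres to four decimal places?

67.2509 m

Let ψ = atan2(Δy, Δx) = atan2(-22.96, 30.90) = -36.6139° be the start→goal bearing.
Normalize: d = |goal − start| / ρ = 38.496384/7.35 = 5.237603, α = (θ_start − ψ) mod 360° = 279.1139° = 4.871457 rad, β = (θ_goal − ψ) mod 360° = 185.6139° = 3.239574 rad.
Common terms: sin α = -0.987375, cos α = 0.158398, sin β = -0.097824, cos β = -0.995204, cos(α−β) = -0.061049, d² = 27.432488. Work in radians in the unit-radius frame; every candidate has L = ρ·(t + p + q).
LSL: p² = 2 + d² − 2cos(α−β) + 2d(sin α − sin β) = 20.236355; p = √p² = 4.498484; φ = atan2(cos β − cos α, d + sin α − sin β) = -0.259340 rad; t = (φ − α) mod 2π = 1.152389 rad, q = (β − φ) mod 2π = 3.498913 rad → L = 7.35·(1.152389 + 4.498484 + 3.498913) = 7.35·9.149786 = 67.250927 m
RSR: p² = 2 + d² − 2cos(α−β) + 2d(sin β − sin α) = 38.872816; p = √p² = 6.234807; φ = atan2(cos α − cos β, d − sin α + sin β) = 0.186098 rad; t = (α − φ) mod 2π = 4.685358 rad, q = (φ − β) mod 2π = 3.229710 rad → L = 7.35·(4.685358 + 6.234807 + 3.229710) = 7.35·14.149875 = 104.001581 m
LSR: p² = d² − 2 + 2cos(α−β) + 2d(sin α + sin β) = 13.942699; p = √p² = 3.733992; φ = atan2(−cos α − cos β, d + sin α + sin β) − atan2(−2, p) = 0.690596 rad; t = (φ − α) mod 2π = 2.102324 rad, q = (φ − β) mod 2π = 3.734207 rad → L = 7.35·(2.102324 + 3.733992 + 3.734207) = 7.35·9.570524 = 70.343350 m
RSL: p² = d² − 2 + 2cos(α−β) − 2d(sin α + sin β) = 36.678083; p = √p² = 6.056243; φ = atan2(cos α + cos β, d − sin α − sin β) − atan2(2, p) = -0.450545 rad; t = (α − φ) mod 2π = 5.322001 rad, q = (β − φ) mod 2π = 3.690118 rad → L = 7.35·(5.322001 + 6.056243 + 3.690118) = 7.35·15.068363 = 110.752466 m
RLR: c = (6 − d² + 2cos(α−β) + 2d(sin α − sin β))/8 = -3.859102, |c| > 1 → infeasible
LRL: c = (6 − d² + 2cos(α−β) − 2d(sin α − sin β))/8 = -1.529544, |c| > 1 → infeasible
Shortest: LSL with L = 67.250927 m ≈ 67.2509 m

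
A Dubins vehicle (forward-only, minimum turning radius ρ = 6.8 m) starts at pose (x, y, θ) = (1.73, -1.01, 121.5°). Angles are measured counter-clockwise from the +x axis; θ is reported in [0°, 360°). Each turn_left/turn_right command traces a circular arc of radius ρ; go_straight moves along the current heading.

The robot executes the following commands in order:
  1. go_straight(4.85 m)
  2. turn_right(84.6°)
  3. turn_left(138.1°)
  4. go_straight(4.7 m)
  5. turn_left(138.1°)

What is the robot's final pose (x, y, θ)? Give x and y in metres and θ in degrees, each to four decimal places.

set_pose: (x, y, θ) = (1.7300, -1.0100, 121.5000°), ρ = 6.8
go_straight(4.85): x += 4.85·cos θ, y += 4.85·sin θ → (-0.8041, 3.1253, 121.5000°)
turn_right(84.6°): centre at ρ to the right, rotate −84.6° → (0.9110, 12.1162, 36.9000°)
turn_left(138.1°): centre at ρ to the left, rotate +138.1° → (-2.5792, 24.3281, 175.0000°)
go_straight(4.7): x += 4.7·cos θ, y += 4.7·sin θ → (-7.2613, 24.7378, 175.0000°)
turn_left(138.1°): centre at ρ to the left, rotate +138.1° → (-12.8191, 13.3174, 313.1000°)

(-12.8191, 13.3174, 313.1000°)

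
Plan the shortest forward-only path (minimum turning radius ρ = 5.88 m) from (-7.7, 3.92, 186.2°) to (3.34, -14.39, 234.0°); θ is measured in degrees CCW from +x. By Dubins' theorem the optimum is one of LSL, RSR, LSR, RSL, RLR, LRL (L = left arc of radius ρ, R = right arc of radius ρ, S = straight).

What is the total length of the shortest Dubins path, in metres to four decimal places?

41.0238 m

Let ψ = atan2(Δy, Δx) = atan2(-18.31, 11.04) = -58.9122° be the start→goal bearing.
Normalize: d = |goal − start| / ρ = 21.380779/5.88 = 3.636187, α = (θ_start − ψ) mod 360° = 245.1122° = 4.278014 rad, β = (θ_goal − ψ) mod 360° = 292.9122° = 5.112282 rad.
Common terms: sin α = -0.907133, cos α = -0.420843, sin β = -0.921103, cos β = 0.389319, cos(α−β) = 0.671721, d² = 13.221855. Work in radians in the unit-radius frame; every candidate has L = ρ·(t + p + q).
LSL: p² = 2 + d² − 2cos(α−β) + 2d(sin α − sin β) = 13.980005; p = √p² = 3.738984; φ = atan2(cos β − cos α, d + sin α − sin β) = 0.218412 rad; t = (φ − α) mod 2π = 2.223583 rad, q = (β − φ) mod 2π = 4.893869 rad → L = 5.88·(2.223583 + 3.738984 + 4.893869) = 5.88·10.856437 = 63.835851 m
RSR: p² = 2 + d² − 2cos(α−β) + 2d(sin β − sin α) = 13.776822; p = √p² = 3.711714; φ = atan2(cos α − cos β, d − sin α + sin β) = -0.220043 rad; t = (α − φ) mod 2π = 4.498057 rad, q = (φ − β) mod 2π = 0.950860 rad → L = 5.88·(4.498057 + 3.711714 + 0.950860) = 5.88·9.160632 = 53.864517 m
LSR: p² = d² − 2 + 2cos(α−β) + 2d(sin α + sin β) = -0.730320 < 0 → infeasible
RSL: p² = d² − 2 + 2cos(α−β) − 2d(sin α + sin β) = 25.860913; p = √p² = 5.085363; φ = atan2(cos α + cos β, d − sin α − sin β) − atan2(2, p) = -0.380474 rad; t = (α − φ) mod 2π = 4.658488 rad, q = (β − φ) mod 2π = 5.492755 rad → L = 5.88·(4.658488 + 5.085363 + 5.492755) = 5.88·15.236606 = 89.591241 m
RLR: c = (6 − d² + 2cos(α−β) + 2d(sin α − sin β))/8 = -0.722103; p = 2π − arccos c = 3.905552 rad; φ = atan2(cos α − cos β, d − sin α + sin β) = -0.220043 rad; t = (α − φ + p/2) mod 2π = 0.167648 rad, q = (α − β − t + p) mod 2π = 2.903636 rad → L = 5.88·(0.167648 + 3.905552 + 2.903636) = 5.88·6.976836 = 41.023797 m
LRL: c = (6 − d² + 2cos(α−β) − 2d(sin α − sin β))/8 = -0.747501; p = 2π − arccos c = 3.868098 rad; φ = atan2(cos β − cos α, d + sin α − sin β) = 0.218412 rad; t = (φ − α + p/2) mod 2π = 4.157632 rad, q = (β − α − t + p) mod 2π = 0.544733 rad → L = 5.88·(4.157632 + 3.868098 + 0.544733) = 5.88·8.570462 = 50.394319 m
Shortest: RLR with L = 41.023797 m ≈ 41.0238 m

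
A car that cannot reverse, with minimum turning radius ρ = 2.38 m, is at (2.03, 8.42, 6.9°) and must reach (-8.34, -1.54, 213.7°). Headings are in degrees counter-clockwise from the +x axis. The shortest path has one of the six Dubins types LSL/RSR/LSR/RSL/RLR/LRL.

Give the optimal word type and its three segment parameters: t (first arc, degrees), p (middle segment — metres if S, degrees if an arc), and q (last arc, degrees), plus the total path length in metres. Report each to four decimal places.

Let ψ = atan2(Δy, Δx) = atan2(-9.96, -10.37) = -136.1553° be the start→goal bearing.
Normalize: d = |goal − start| / ρ = 14.378404/2.38 = 6.041346, α = (θ_start − ψ) mod 360° = 143.0553° = 2.496787 rad, β = (θ_goal − ψ) mod 360° = 349.8553° = 6.106128 rad.
Common terms: sin α = 0.601043, cos α = -0.799216, sin β = -0.176134, cos β = 0.984366, cos(α−β) = -0.892586, d² = 36.497864. Work in radians in the unit-radius frame; every candidate has L = ρ·(t + p + q).
LSL: p² = 2 + d² − 2cos(α−β) + 2d(sin α − sin β) = 49.673431; p = √p² = 7.047938; φ = atan2(cos β − cos α, d + sin α − sin β) = 0.255847 rad; t = (φ − α) mod 2π = 4.042245 rad, q = (β − φ) mod 2π = 5.850281 rad → L = 2.38·(4.042245 + 7.047938 + 5.850281) = 2.38·16.940464 = 40.318305 m
RSR: p² = 2 + d² − 2cos(α−β) + 2d(sin β − sin α) = 30.892640; p = √p² = 5.558115; φ = atan2(cos α − cos β, d − sin α + sin β) = -0.326676 rad; t = (α − φ) mod 2π = 2.823463 rad, q = (φ − β) mod 2π = 6.133567 rad → L = 2.38·(2.823463 + 5.558115 + 6.133567) = 2.38·14.515145 = 34.546044 m
LSR: p² = d² − 2 + 2cos(α−β) + 2d(sin α + sin β) = 37.846741; p = √p² = 6.151970; φ = atan2(−cos α − cos β, d + sin α + sin β) − atan2(−2, p) = 0.285696 rad; t = (φ − α) mod 2π = 4.072095 rad, q = (φ − β) mod 2π = 0.462754 rad → L = 2.38·(4.072095 + 6.151970 + 0.462754) = 2.38·10.686819 = 25.434629 m
RSL: p² = d² − 2 + 2cos(α−β) − 2d(sin α + sin β) = 27.578644; p = √p² = 5.251537; φ = atan2(cos α + cos β, d − sin α − sin β) − atan2(2, p) = -0.330928 rad; t = (α − φ) mod 2π = 2.827715 rad, q = (β − φ) mod 2π = 0.153870 rad → L = 2.38·(2.827715 + 5.251537 + 0.153870) = 2.38·8.233122 = 19.594830 m
RLR: c = (6 − d² + 2cos(α−β) + 2d(sin α − sin β))/8 = -2.861580, |c| > 1 → infeasible
LRL: c = (6 − d² + 2cos(α−β) − 2d(sin α − sin β))/8 = -5.209179, |c| > 1 → infeasible
Shortest: RSL with L = 19.594830 m ≈ 19.5948 m
Convert RSL to answer units (arcs ×180/π): t = 2.827715·180/π = 162.0161°, p = ρ·p = 2.38·5.251537 = 12.4987 m, q = 0.153870·180/π = 8.8161°, L = 19.5948 m.

RSL: t = 162.0161°, p = 12.4987 m, q = 8.8161°, L = 19.5948 m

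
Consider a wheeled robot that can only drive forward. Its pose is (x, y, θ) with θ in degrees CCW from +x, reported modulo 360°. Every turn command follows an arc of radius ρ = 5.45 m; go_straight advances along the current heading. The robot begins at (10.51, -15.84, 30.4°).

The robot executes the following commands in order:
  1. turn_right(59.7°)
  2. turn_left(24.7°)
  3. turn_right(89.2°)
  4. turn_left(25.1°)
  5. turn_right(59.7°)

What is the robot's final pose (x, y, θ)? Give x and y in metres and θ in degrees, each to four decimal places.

(22.7197, -29.9671, 231.6000°)

set_pose: (x, y, θ) = (10.5100, -15.8400, 30.4000°), ρ = 5.45
turn_right(59.7°): centre at ρ to the right, rotate −59.7° → (15.9350, -15.7879, -29.3000° ≡ 330.7000°)
turn_left(24.7°): centre at ρ to the left, rotate +24.7° → (18.1651, -16.4676, 355.4000°)
turn_right(89.2°): centre at ρ to the right, rotate −89.2° → (23.1660, -22.2612, 266.2000°)
turn_left(25.1°): centre at ρ to the left, rotate +25.1° → (23.5263, -24.6021, 291.3000°)
turn_right(59.7°): centre at ρ to the right, rotate −59.7° → (22.7197, -29.9671, 231.6000°)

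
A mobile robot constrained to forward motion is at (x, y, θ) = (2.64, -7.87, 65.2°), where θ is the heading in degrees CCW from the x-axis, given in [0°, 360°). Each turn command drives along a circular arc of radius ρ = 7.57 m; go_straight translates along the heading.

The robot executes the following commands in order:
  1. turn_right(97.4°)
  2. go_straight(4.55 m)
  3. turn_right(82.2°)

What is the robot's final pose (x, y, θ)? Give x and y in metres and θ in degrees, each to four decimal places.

(20.2559, -16.5970, 245.6000°)

set_pose: (x, y, θ) = (2.6400, -7.8700, 65.2000°), ρ = 7.57
turn_right(97.4°): centre at ρ to the right, rotate −97.4° → (13.5457, -4.6396, -32.2000° ≡ 327.8000°)
go_straight(4.55): x += 4.55·cos θ, y += 4.55·sin θ → (17.3959, -7.0642, 327.8000°)
turn_right(82.2°): centre at ρ to the right, rotate −82.2° → (20.2559, -16.5970, 245.6000°)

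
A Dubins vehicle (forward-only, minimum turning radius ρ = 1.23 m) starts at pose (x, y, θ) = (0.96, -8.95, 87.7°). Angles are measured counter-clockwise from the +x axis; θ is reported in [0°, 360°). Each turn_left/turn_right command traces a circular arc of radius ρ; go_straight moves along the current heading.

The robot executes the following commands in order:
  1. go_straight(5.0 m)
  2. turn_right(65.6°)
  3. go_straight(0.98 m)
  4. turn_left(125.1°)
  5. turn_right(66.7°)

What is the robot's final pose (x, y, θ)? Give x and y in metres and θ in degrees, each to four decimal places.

set_pose: (x, y, θ) = (0.9600, -8.9500, 87.7000°), ρ = 1.23
go_straight(5.0): x += 5.0·cos θ, y += 5.0·sin θ → (1.1607, -3.9540, 87.7000°)
turn_right(65.6°): centre at ρ to the right, rotate −65.6° → (1.9269, -2.8638, 22.1000°)
go_straight(0.98): x += 0.98·cos θ, y += 0.98·sin θ → (2.8349, -2.4951, 22.1000°)
turn_left(125.1°): centre at ρ to the left, rotate +125.1° → (3.0385, -0.3215, 147.2000°)
turn_right(66.7°): centre at ρ to the right, rotate −66.7° → (2.4916, 0.9154, 80.5000°)

(2.4916, 0.9154, 80.5000°)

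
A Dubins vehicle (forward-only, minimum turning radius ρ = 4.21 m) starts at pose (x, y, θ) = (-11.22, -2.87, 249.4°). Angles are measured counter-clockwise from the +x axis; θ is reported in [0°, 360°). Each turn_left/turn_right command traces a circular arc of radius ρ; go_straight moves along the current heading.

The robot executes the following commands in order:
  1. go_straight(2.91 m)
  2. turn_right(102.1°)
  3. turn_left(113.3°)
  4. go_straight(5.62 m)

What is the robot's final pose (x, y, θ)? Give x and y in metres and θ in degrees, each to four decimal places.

set_pose: (x, y, θ) = (-11.2200, -2.8700, 249.4000°), ρ = 4.21
go_straight(2.91): x += 2.91·cos θ, y += 2.91·sin θ → (-12.2439, -5.5939, 249.4000°)
turn_right(102.1°): centre at ρ to the right, rotate −102.1° → (-18.4591, -7.6554, 147.3000°)
turn_left(113.3°): centre at ρ to the left, rotate +113.3° → (-24.8870, -10.5106, 260.6000°)
go_straight(5.62): x += 5.62·cos θ, y += 5.62·sin θ → (-25.8049, -16.0551, 260.6000°)

(-25.8049, -16.0551, 260.6000°)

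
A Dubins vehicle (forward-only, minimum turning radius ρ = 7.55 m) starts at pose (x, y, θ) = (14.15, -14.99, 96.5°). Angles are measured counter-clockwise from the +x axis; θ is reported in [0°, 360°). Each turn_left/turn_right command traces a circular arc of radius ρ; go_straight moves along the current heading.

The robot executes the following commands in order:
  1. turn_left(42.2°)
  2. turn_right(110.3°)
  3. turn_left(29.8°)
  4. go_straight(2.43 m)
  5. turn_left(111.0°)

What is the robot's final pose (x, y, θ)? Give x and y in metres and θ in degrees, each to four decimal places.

(12.1279, 18.2636, 169.2000°)

set_pose: (x, y, θ) = (14.1500, -14.9900, 96.5000°), ρ = 7.55
turn_left(42.2°): centre at ρ to the left, rotate +42.2° → (11.6315, -10.1726, 138.7000°)
turn_right(110.3°): centre at ρ to the right, rotate −110.3° → (13.0236, 2.1408, 28.4000°)
turn_left(29.8°): centre at ρ to the left, rotate +29.8° → (15.8493, 4.8036, 58.2000°)
go_straight(2.43): x += 2.43·cos θ, y += 2.43·sin θ → (17.1298, 6.8688, 58.2000°)
turn_left(111.0°): centre at ρ to the left, rotate +111.0° → (12.1279, 18.2636, 169.2000°)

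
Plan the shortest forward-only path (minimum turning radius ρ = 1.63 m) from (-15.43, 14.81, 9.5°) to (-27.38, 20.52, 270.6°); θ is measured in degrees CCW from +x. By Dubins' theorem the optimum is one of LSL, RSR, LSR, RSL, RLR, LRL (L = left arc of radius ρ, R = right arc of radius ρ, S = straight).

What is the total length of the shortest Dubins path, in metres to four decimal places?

18.2905 m

Let ψ = atan2(Δy, Δx) = atan2(5.71, -11.95) = 154.4604° be the start→goal bearing.
Normalize: d = |goal − start| / ρ = 13.244116/1.63 = 8.125224, α = (θ_start − ψ) mod 360° = 215.0396° = 3.753149 rad, β = (θ_goal − ψ) mod 360° = 116.1396° = 2.027018 rad.
Common terms: sin α = -0.574142, cos α = -0.818755, sin β = 0.897723, cos β = -0.440560, cos(α−β) = -0.154710, d² = 66.019271. Work in radians in the unit-radius frame; every candidate has L = ρ·(t + p + q).
LSL: p² = 2 + d² − 2cos(α−β) + 2d(sin α − sin β) = 44.410212; p = √p² = 6.664099; φ = atan2(cos β − cos α, d + sin α − sin β) = 0.056782 rad; t = (φ − α) mod 2π = 2.586818 rad, q = (β − φ) mod 2π = 1.970237 rad → L = 1.63·(2.586818 + 6.664099 + 1.970237) = 1.63·11.221153 = 18.290480 m
RSR: p² = 2 + d² − 2cos(α−β) + 2d(sin β − sin α) = 92.247171; p = √p² = 9.604539; φ = atan2(cos α − cos β, d − sin α + sin β) = -0.039387 rad; t = (α − φ) mod 2π = 3.792536 rad, q = (φ − β) mod 2π = 4.216780 rad → L = 1.63·(3.792536 + 9.604539 + 4.216780) = 1.63·17.613855 = 28.710584 m
LSR: p² = d² − 2 + 2cos(α−β) + 2d(sin α + sin β) = 68.968183; p = √p² = 8.304708; φ = atan2(−cos α − cos β, d + sin α + sin β) − atan2(−2, p) = 0.384290 rad; t = (φ − α) mod 2π = 2.914326 rad, q = (φ − β) mod 2π = 4.640457 rad → L = 1.63·(2.914326 + 8.304708 + 4.640457) = 1.63·15.859492 = 25.850972 m
RSL: p² = d² − 2 + 2cos(α−β) − 2d(sin α + sin β) = 58.451517; p = √p² = 7.645359; φ = atan2(cos α + cos β, d − sin α − sin β) − atan2(2, p) = -0.415899 rad; t = (α − φ) mod 2π = 4.169048 rad, q = (β − φ) mod 2π = 2.442918 rad → L = 1.63·(4.169048 + 7.645359 + 2.442918) = 1.63·14.257325 = 23.239440 m
RLR: c = (6 − d² + 2cos(α−β) + 2d(sin α − sin β))/8 = -10.530896, |c| > 1 → infeasible
LRL: c = (6 − d² + 2cos(α−β) − 2d(sin α − sin β))/8 = -4.551277, |c| > 1 → infeasible
Shortest: LSL with L = 18.290480 m ≈ 18.2905 m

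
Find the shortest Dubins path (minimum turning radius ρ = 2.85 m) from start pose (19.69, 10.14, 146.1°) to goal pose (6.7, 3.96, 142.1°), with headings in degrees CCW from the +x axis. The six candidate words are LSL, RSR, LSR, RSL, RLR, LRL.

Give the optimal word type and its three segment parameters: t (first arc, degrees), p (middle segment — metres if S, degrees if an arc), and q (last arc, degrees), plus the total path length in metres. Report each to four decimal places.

Let ψ = atan2(Δy, Δx) = atan2(-6.18, -12.99) = -154.5572° be the start→goal bearing.
Normalize: d = |goal − start| / ρ = 14.385149/2.85 = 5.047421, α = (θ_start − ψ) mod 360° = 300.6572° = 5.247458 rad, β = (θ_goal − ψ) mod 360° = 296.6572° = 5.177645 rad.
Common terms: sin α = -0.860233, cos α = 0.509901, sin β = -0.893707, cos β = 0.448652, cos(α−β) = 0.997564, d² = 25.476454. Work in radians in the unit-radius frame; every candidate has L = ρ·(t + p + q).
LSL: p² = 2 + d² − 2cos(α−β) + 2d(sin α − sin β) = 25.819235; p = √p² = 5.081263; φ = atan2(cos β − cos α, d + sin α − sin β) = -0.012054 rad; t = (φ − α) mod 2π = 1.023673 rad, q = (β − φ) mod 2π = 5.189699 rad → L = 2.85·(1.023673 + 5.081263 + 5.189699) = 2.85·11.294635 = 32.189710 m
RSR: p² = 2 + d² − 2cos(α−β) + 2d(sin β − sin α) = 25.143418; p = √p² = 5.014321; φ = atan2(cos α − cos β, d − sin α + sin β) = 0.012215 rad; t = (α − φ) mod 2π = 5.235243 rad, q = (φ − β) mod 2π = 1.117755 rad → L = 2.85·(5.235243 + 5.014321 + 1.117755) = 2.85·11.367320 = 32.396861 m
LSR: p² = d² − 2 + 2cos(α−β) + 2d(sin α + sin β) = 7.765836; p = √p² = 2.786725; φ = atan2(−cos α − cos β, d + sin α + sin β) − atan2(−2, p) = 0.339278 rad; t = (φ − α) mod 2π = 1.375005 rad, q = (φ − β) mod 2π = 1.444818 rad → L = 2.85·(1.375005 + 2.786725 + 1.444818) = 2.85·5.606548 = 15.978661 m
RSL: p² = d² − 2 + 2cos(α−β) − 2d(sin α + sin β) = 43.177329; p = √p² = 6.570946; φ = atan2(cos α + cos β, d − sin α − sin β) − atan2(2, p) = -0.155448 rad; t = (α − φ) mod 2π = 5.402906 rad, q = (β − φ) mod 2π = 5.333093 rad → L = 2.85·(5.402906 + 6.570946 + 5.333093) = 2.85·17.306945 = 49.324794 m
RLR: c = (6 − d² + 2cos(α−β) + 2d(sin α − sin β))/8 = -2.142927, |c| > 1 → infeasible
LRL: c = (6 − d² + 2cos(α−β) − 2d(sin α − sin β))/8 = -2.227404, |c| > 1 → infeasible
Shortest: LSR with L = 15.978661 m ≈ 15.9787 m
Convert LSR to answer units (arcs ×180/π): t = 1.375005·180/π = 78.7820°, p = ρ·p = 2.85·2.786725 = 7.9422 m, q = 1.444818·180/π = 82.7820°, L = 15.9787 m.

LSR: t = 78.7820°, p = 7.9422 m, q = 82.7820°, L = 15.9787 m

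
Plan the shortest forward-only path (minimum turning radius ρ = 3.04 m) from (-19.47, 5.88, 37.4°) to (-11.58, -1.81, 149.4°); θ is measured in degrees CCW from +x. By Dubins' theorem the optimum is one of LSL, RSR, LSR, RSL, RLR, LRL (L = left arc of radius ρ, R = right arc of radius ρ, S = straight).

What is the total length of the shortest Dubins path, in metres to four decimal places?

Let ψ = atan2(Δy, Δx) = atan2(-7.69, 7.89) = -44.2645° be the start→goal bearing.
Normalize: d = |goal − start| / ρ = 11.017631/3.04 = 3.624221, α = (θ_start − ψ) mod 360° = 81.6645° = 1.425315 rad, β = (θ_goal − ψ) mod 360° = 193.6645° = 3.380084 rad.
Common terms: sin α = 0.989436, cos α = 0.144969, sin β = -0.236237, cos β = -0.971696, cos(α−β) = -0.374607, d² = 13.134977. Work in radians in the unit-radius frame; every candidate has L = ρ·(t + p + q).
LSL: p² = 2 + d² − 2cos(α−β) + 2d(sin α − sin β) = 24.768409; p = √p² = 4.976787; φ = atan2(cos β − cos α, d + sin α − sin β) = -0.226301 rad; t = (φ − α) mod 2π = 4.631569 rad, q = (β − φ) mod 2π = 3.606385 rad → L = 3.04·(4.631569 + 4.976787 + 3.606385) = 3.04·13.214741 = 40.172813 m
RSR: p² = 2 + d² − 2cos(α−β) + 2d(sin β − sin α) = 6.999971; p = √p² = 2.645746; φ = atan2(cos α − cos β, d − sin α + sin β) = 0.435717 rad; t = (α − φ) mod 2π = 0.989598 rad, q = (φ − β) mod 2π = 3.338818 rad → L = 3.04·(0.989598 + 2.645746 + 3.338818) = 3.04·6.974162 = 21.201453 m
LSR: p² = d² − 2 + 2cos(α−β) + 2d(sin α + sin β) = 15.845286; p = √p² = 3.980614; φ = atan2(−cos α − cos β, d + sin α + sin β) − atan2(−2, p) = 0.652257 rad; t = (φ − α) mod 2π = 5.510127 rad, q = (φ − β) mod 2π = 3.555358 rad → L = 3.04·(5.510127 + 3.980614 + 3.555358) = 3.04·13.046099 = 39.660142 m
RSL: p² = d² − 2 + 2cos(α−β) − 2d(sin α + sin β) = 4.926241; p = √p² = 2.219514; φ = atan2(cos α + cos β, d − sin α − sin β) − atan2(2, p) = -1.013792 rad; t = (α − φ) mod 2π = 2.439107 rad, q = (β − φ) mod 2π = 4.393876 rad → L = 3.04·(2.439107 + 2.219514 + 4.393876) = 3.04·9.052497 = 27.519591 m
RLR: c = (6 − d² + 2cos(α−β) + 2d(sin α − sin β))/8 = 0.125004; p = 2π − arccos c = 4.837721 rad; φ = atan2(cos α − cos β, d − sin α + sin β) = 0.435717 rad; t = (α − φ + p/2) mod 2π = 3.408459 rad, q = (α − β − t + p) mod 2π = 5.757678 rad → L = 3.04·(3.408459 + 4.837721 + 5.757678) = 3.04·14.003858 = 42.571727 m
LRL: c = (6 − d² + 2cos(α−β) − 2d(sin α − sin β))/8 = -2.096051, |c| > 1 → infeasible
Shortest: RSR with L = 21.201453 m ≈ 21.2015 m

21.2015 m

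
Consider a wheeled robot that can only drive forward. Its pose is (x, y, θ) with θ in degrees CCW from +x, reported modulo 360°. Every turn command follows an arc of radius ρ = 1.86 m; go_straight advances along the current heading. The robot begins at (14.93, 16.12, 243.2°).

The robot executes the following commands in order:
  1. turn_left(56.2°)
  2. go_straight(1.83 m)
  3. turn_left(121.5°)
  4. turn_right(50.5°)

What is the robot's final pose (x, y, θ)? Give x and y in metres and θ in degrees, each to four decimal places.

set_pose: (x, y, θ) = (14.9300, 16.1200, 243.2000°), ρ = 1.86
turn_left(56.2°): centre at ρ to the left, rotate +56.2° → (14.9698, 14.3683, 299.4000°)
go_straight(1.83): x += 1.83·cos θ, y += 1.83·sin θ → (15.8681, 12.7740, 299.4000°)
turn_left(121.5°): centre at ρ to the left, rotate +121.5° → (19.1138, 12.7825, 420.9000° ≡ 60.9000°)
turn_right(50.5°): centre at ρ to the right, rotate −50.5° → (20.4032, 13.7073, 10.4000°)

(20.4032, 13.7073, 10.4000°)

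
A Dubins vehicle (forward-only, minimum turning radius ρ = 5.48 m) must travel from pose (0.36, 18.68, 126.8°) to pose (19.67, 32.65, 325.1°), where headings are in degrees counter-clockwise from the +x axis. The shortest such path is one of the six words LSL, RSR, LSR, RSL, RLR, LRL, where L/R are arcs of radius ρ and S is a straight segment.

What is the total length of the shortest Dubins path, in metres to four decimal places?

Let ψ = atan2(Δy, Δx) = atan2(13.97, 19.31) = 35.8842° be the start→goal bearing.
Normalize: d = |goal − start| / ρ = 23.833527/5.48 = 4.349184, α = (θ_start − ψ) mod 360° = 90.9158° = 1.586780 rad, β = (θ_goal − ψ) mod 360° = 289.2158° = 5.047768 rad.
Common terms: sin α = 0.999872, cos α = -0.015983, sin β = -0.944286, cos β = 0.329127, cos(α−β) = -0.949425, d² = 18.915399. Work in radians in the unit-radius frame; every candidate has L = ρ·(t + p + q).
LSL: p² = 2 + d² − 2cos(α−β) + 2d(sin α − sin β) = 39.725250; p = √p² = 6.302797; φ = atan2(cos β − cos α, d + sin α − sin β) = 0.054782 rad; t = (φ − α) mod 2π = 4.751188 rad, q = (β − φ) mod 2π = 4.992985 rad → L = 5.48·(4.751188 + 6.302797 + 4.992985) = 5.48·16.046970 = 87.937397 m
RSR: p² = 2 + d² − 2cos(α−β) + 2d(sin β − sin α) = 5.903250; p = √p² = 2.429660; φ = atan2(cos α − cos β, d − sin α + sin β) = -0.142522 rad; t = (α − φ) mod 2π = 1.729302 rad, q = (φ − β) mod 2π = 1.092895 rad → L = 5.48·(1.729302 + 2.429660 + 1.092895) = 5.48·5.251858 = 28.780181 m
LSR: p² = d² − 2 + 2cos(α−β) + 2d(sin α + sin β) = 15.500060; p = √p² = 3.937012; φ = atan2(−cos α − cos β, d + sin α + sin β) − atan2(−2, p) = 0.399054 rad; t = (φ − α) mod 2π = 5.095460 rad, q = (φ − β) mod 2π = 1.634472 rad → L = 5.48·(5.095460 + 3.937012 + 1.634472) = 5.48·10.666943 = 58.454846 m
RSL: p² = d² − 2 + 2cos(α−β) − 2d(sin α + sin β) = 14.533036; p = √p² = 3.812222; φ = atan2(cos α + cos β, d − sin α − sin β) − atan2(2, p) = -0.410352 rad; t = (α − φ) mod 2π = 1.997132 rad, q = (β − φ) mod 2π = 5.458120 rad → L = 5.48·(1.997132 + 3.812222 + 5.458120) = 5.48·11.267473 = 61.745753 m
RLR: c = (6 − d² + 2cos(α−β) + 2d(sin α − sin β))/8 = 0.262094; p = 2π − arccos c = 4.977580 rad; φ = atan2(cos α − cos β, d − sin α + sin β) = -0.142522 rad; t = (α − φ + p/2) mod 2π = 4.218092 rad, q = (α − β − t + p) mod 2π = 3.581685 rad → L = 5.48·(4.218092 + 4.977580 + 3.581685) = 5.48·12.777358 = 70.019921 m
LRL: c = (6 − d² + 2cos(α−β) − 2d(sin α − sin β))/8 = -3.965656, |c| > 1 → infeasible
Shortest: RSR with L = 28.780181 m ≈ 28.7802 m

28.7802 m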